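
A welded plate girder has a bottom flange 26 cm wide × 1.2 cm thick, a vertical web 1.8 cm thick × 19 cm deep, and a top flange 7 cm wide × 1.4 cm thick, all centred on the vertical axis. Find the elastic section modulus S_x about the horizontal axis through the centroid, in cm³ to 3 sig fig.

Split into non-overlapping primitives; take the origin at the lower-left of the bounding box.
Bottom plate: 26 × 1.2, A = 31.2 cm², y = 0.6 cm, Ī = 3.744 cm⁴.
Web plate: 1.8 × 19, A = 34.2 cm², y = 10.7 cm, Ī = 1028.9 cm⁴.
Top plate: 7 × 1.4, A = 9.8 cm², y = 20.9 cm, Ī = 1.6007 cm⁴.
Centroid: ȳ = ΣA·y / ΣA = 7.8388 cm.
Transfer each piece to the horizontal axis through the centroid using Ī + A·d² with d = y − 7.8388:
  bottom plate: d = -7.2388 cm → contributes +1638.6 cm⁴
  web plate: d = 2.8612 cm → contributes +1308.8 cm⁴
  top plate: d = 13.061 cm → contributes +1673.4 cm⁴
Total I = 4620.9 cm⁴.
Extreme fibre distance c = 13.761 cm; S = I/c = 335.79 cm³.

S_x ≈ 336 cm³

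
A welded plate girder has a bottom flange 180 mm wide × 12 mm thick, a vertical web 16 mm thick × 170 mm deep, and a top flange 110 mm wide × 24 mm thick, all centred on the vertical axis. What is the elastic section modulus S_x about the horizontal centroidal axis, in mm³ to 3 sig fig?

S_x ≈ 4.67 × 10⁵ mm³

Decompose the section into non-overlapping parts with the origin at the bottom-left of its bounding rectangle.
Bottom plate: 180 × 12, A = 2 160 mm², y = 6 mm, Ī = 25 920 mm⁴.
Web plate: 16 × 170, A = 2 720 mm², y = 97 mm, Ī = 6 550 667 mm⁴.
Top plate: 110 × 24, A = 2 640 mm², y = 194 mm, Ī = 126 720 mm⁴.
Centroid: ȳ = ΣA·y / ΣA = 104.91 mm.
Transfer each piece to the horizontal centroidal axis using Ī + A·d² with d = y − 104.91:
  bottom plate: d = -98.915 mm → contributes +21 159 697 mm⁴
  web plate: d = -7.9149 mm → contributes +6 721 063 mm⁴
  top plate: d = 89.085 mm → contributes +21 078 172 mm⁴
Total I = 48 958 932 mm⁴.
Extreme fibre distance c = 104.91 mm; S = I/c = 466 654 mm³.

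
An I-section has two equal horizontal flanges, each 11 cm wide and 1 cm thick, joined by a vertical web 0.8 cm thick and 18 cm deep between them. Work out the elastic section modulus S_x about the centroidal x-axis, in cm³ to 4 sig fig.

S_x ≈ 237.6 cm³

Treat the section as a set of non-overlapping primitives; coordinates are from the bounding-box lower-left.
Bottom flange: 11 × 1, A = 11 cm², y = 0.5 cm, Ī = 0.916667 cm⁴.
Web: 0.8 × 18, A = 14.4 cm², y = 10 cm, Ī = 388.8 cm⁴.
Top flange: 11 × 1, A = 11 cm², y = 19.5 cm, Ī = 0.916667 cm⁴.
By symmetry the centroid is at mid-height, ȳ = 10 cm.
Transfer each piece to the centroidal x-axis using Ī + A·d² with d = y − 10:
  bottom flange: d = -9.5 cm → contributes +993.667 cm⁴
  web: d = 0 cm → contributes +388.8 cm⁴
  top flange: d = 9.5 cm → contributes +993.667 cm⁴
Total I = 2376.13 cm⁴.
Extreme fibre distance c = 10 cm; S = I/c = 237.613 cm³.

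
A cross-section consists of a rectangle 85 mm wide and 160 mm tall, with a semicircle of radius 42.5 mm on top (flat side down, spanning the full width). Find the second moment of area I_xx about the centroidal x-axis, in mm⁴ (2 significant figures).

Break the section into simple shapes (no overlaps), measuring from the bottom-left corner of the bounding box.
Rectangular body: 85 × 160, A = 13 600 mm², y = 80 mm, Ī = 29 013 333 mm⁴.
Semicircular cap: semicircle r = 42.5, A = 2 837 mm², y = 178 mm, Ī = 358 086 mm⁴.
Centroid: ȳ = ΣA·y / ΣA = 96.92 mm.
Transfer each piece to the centroidal x-axis using Ī + A·d² with d = y − 96.92:
  rectangular body: d = -16.92 mm → contributes +32 907 917 mm⁴
  semicircular cap: d = 81.12 mm → contributes +19 026 275 mm⁴
Total I = 51 934 192 mm⁴.

I_xx ≈ 5.2 × 10⁷ mm⁴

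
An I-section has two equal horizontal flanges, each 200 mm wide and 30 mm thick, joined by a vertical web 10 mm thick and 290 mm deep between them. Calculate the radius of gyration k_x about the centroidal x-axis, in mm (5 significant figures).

Treat the section as a set of non-overlapping primitives; coordinates are from the bounding-box lower-left.
Bottom flange: 200 × 30, A = 6 000 mm², y = 15 mm, Ī = 450 000 mm⁴.
Web: 10 × 290, A = 2 900 mm², y = 175 mm, Ī = 20 324 167 mm⁴.
Top flange: 200 × 30, A = 6 000 mm², y = 335 mm, Ī = 450 000 mm⁴.
By symmetry the centroid is at mid-height, ȳ = 175 mm.
Transfer each piece to the centroidal x-axis using Ī + A·d² with d = y − 175:
  bottom flange: d = -160 mm → contributes +154 050 000 mm⁴
  web: d = 0 mm → contributes +20 324 167 mm⁴
  top flange: d = 160 mm → contributes +154 050 000 mm⁴
Total I = 328 424 167 mm⁴.
Radius of gyration: k = √(I/A) = √(328 424 167 / 14 900) = 148.4651 mm.

k_x ≈ 148.47 mm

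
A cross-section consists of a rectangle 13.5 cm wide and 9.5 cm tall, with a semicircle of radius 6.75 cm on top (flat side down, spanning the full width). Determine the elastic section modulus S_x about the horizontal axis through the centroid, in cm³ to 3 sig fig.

S_x ≈ 440 cm³

Break the section into simple shapes (no overlaps), measuring from the bottom-left corner of the bounding box.
Rectangular body: 13.5 × 9.5, A = 128.25 cm², y = 4.75 cm, Ī = 964.55 cm⁴.
Semicircular cap: semicircle r = 6.75, A = 71.569 cm², y = 12.365 cm, Ī = 227.85 cm⁴.
Centroid: ȳ = ΣA·y / ΣA = 7.4774 cm.
Transfer each piece to the horizontal axis through the centroid using Ī + A·d² with d = y − 7.4774:
  rectangular body: d = -2.7274 cm → contributes +1918.6 cm⁴
  semicircular cap: d = 4.8874 cm → contributes +1937.4 cm⁴
Total I = 3 856 cm⁴.
Extreme fibre distance c = 8.7726 cm; S = I/c = 439.55 cm³.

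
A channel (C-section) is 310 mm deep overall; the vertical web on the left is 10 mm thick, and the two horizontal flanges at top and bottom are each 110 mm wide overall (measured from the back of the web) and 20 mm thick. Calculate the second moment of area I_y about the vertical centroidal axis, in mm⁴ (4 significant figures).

Break the section into simple shapes (no overlaps), measuring from the bottom-left corner of the bounding box.
Web: 10 × 310, A = 3 100 mm², x = 5 mm, Ī = 25833.3 mm⁴.
Top flange (beyond web): 100 × 20, A = 2 000 mm², x = 60 mm, Ī = 1 666 667 mm⁴.
Bottom flange (beyond web): 100 × 20, A = 2 000 mm², x = 60 mm, Ī = 1 666 667 mm⁴.
Centroid: x̄ = ΣA·x / ΣA = 35.9859 mm.
Transfer each piece to the vertical centroidal axis using Ī + A·d² with d = x − 35.9859:
  web: d = -30.9859 mm → contributes +3 002 227 mm⁴
  top flange (beyond web): d = 24.0141 mm → contributes +2 820 019 mm⁴
  bottom flange (beyond web): d = 24.0141 mm → contributes +2 820 019 mm⁴
Total I = 8 642 265 mm⁴.

I_y ≈ 8.642 × 10⁶ mm⁴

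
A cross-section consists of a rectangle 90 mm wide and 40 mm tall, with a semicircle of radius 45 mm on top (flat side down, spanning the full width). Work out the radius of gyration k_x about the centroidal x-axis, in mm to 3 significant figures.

k_x ≈ 22.8 mm

Treat the section as a set of non-overlapping primitives; coordinates are from the bounding-box lower-left.
Rectangular body: 90 × 40, A = 3 600 mm², y = 20 mm, Ī = 480 000 mm⁴.
Semicircular cap: semicircle r = 45, A = 3180.9 mm², y = 59.099 mm, Ī = 450 072 mm⁴.
Centroid: ȳ = ΣA·y / ΣA = 38.341 mm.
Transfer each piece to the centroidal x-axis using Ī + A·d² with d = y − 38.341:
  rectangular body: d = -18.341 mm → contributes +1 691 002 mm⁴
  semicircular cap: d = 20.758 mm → contributes +1 820 645 mm⁴
Total I = 3 511 647 mm⁴.
Radius of gyration: k = √(I/A) = √(3 511 647 / 6780.9) = 22.757 mm.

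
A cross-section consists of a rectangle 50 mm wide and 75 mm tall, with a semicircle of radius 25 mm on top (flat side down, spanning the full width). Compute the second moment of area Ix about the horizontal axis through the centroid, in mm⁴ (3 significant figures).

Break the section into simple shapes (no overlaps), measuring from the bottom-left corner of the bounding box.
Rectangular body: 50 × 75, A = 3 750 mm², y = 37.5 mm, Ī = 1 757 813 mm⁴.
Semicircular cap: semicircle r = 25, A = 981.75 mm², y = 85.61 mm, Ī = 42 874 mm⁴.
Centroid: ȳ = ΣA·y / ΣA = 47.482 mm.
Transfer each piece to the horizontal axis through the centroid using Ī + A·d² with d = y − 47.482:
  rectangular body: d = -9.982 mm → contributes +2 131 462 mm⁴
  semicircular cap: d = 38.128 mm → contributes +1 470 110 mm⁴
Total I = 3 601 572 mm⁴.

Ix ≈ 3.60 × 10⁶ mm⁴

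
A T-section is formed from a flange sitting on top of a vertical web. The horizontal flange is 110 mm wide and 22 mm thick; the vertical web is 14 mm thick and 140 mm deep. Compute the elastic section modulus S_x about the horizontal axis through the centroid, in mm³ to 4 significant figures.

S_x ≈ 9.066 × 10⁴ mm³

Treat the section as a set of non-overlapping primitives; coordinates are from the bounding-box lower-left.
Flange: 110 × 22, A = 2 420 mm², y = 151 mm, Ī = 97606.7 mm⁴.
Web: 14 × 140, A = 1 960 mm², y = 70 mm, Ī = 3 201 333 mm⁴.
Centroid: ȳ = ΣA·y / ΣA = 114.753 mm.
Transfer each piece to the horizontal axis through the centroid using Ī + A·d² with d = y − 114.753:
  flange: d = 36.2466 mm → contributes +3 277 037 mm⁴
  web: d = -44.7534 mm → contributes +7 126 957 mm⁴
Total I = 10 403 994 mm⁴.
Extreme fibre distance c = 114.753 mm; S = I/c = 90663.9 mm³.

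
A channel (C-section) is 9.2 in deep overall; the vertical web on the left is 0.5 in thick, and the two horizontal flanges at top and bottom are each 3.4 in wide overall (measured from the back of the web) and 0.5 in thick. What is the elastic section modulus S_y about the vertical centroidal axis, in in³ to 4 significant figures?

Split into non-overlapping primitives; take the origin at the lower-left of the bounding box.
Web: 0.5 × 9.2, A = 4.6 in², x = 0.25 in, Ī = 0.0958333 in⁴.
Top flange (beyond web): 2.9 × 0.5, A = 1.45 in², x = 1.95 in, Ī = 1.01621 in⁴.
Bottom flange (beyond web): 2.9 × 0.5, A = 1.45 in², x = 1.95 in, Ī = 1.01621 in⁴.
Centroid: x̄ = ΣA·x / ΣA = 0.907333 in.
Transfer each piece to the vertical centroidal axis using Ī + A·d² with d = x − 0.907333:
  web: d = -0.657333 in → contributes +2.08343 in⁴
  top flange (beyond web): d = 1.04267 in → contributes +2.59258 in⁴
  bottom flange (beyond web): d = 1.04267 in → contributes +2.59258 in⁴
Total I = 7.2686 in⁴.
Extreme fibre distance c = 2.49267 in; S = I/c = 2.91599 in³.

S_y ≈ 2.916 in³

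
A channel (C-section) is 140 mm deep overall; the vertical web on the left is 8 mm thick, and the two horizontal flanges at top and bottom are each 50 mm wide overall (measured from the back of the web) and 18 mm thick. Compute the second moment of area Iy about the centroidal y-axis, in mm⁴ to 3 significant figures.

Break the section into simple shapes (no overlaps), measuring from the bottom-left corner of the bounding box.
Web: 8 × 140, A = 1 120 mm², x = 4 mm, Ī = 5973.3 mm⁴.
Top flange (beyond web): 42 × 18, A = 756 mm², x = 29 mm, Ī = 111 132 mm⁴.
Bottom flange (beyond web): 42 × 18, A = 756 mm², x = 29 mm, Ī = 111 132 mm⁴.
Centroid: x̄ = ΣA·x / ΣA = 18.362 mm.
Transfer each piece to the centroidal y-axis using Ī + A·d² with d = x − 18.362:
  web: d = -14.362 mm → contributes +236 983 mm⁴
  top flange (beyond web): d = 10.638 mm → contributes +196 691 mm⁴
  bottom flange (beyond web): d = 10.638 mm → contributes +196 691 mm⁴
Total I = 630 365 mm⁴.

Iy ≈ 6.30 × 10⁵ mm⁴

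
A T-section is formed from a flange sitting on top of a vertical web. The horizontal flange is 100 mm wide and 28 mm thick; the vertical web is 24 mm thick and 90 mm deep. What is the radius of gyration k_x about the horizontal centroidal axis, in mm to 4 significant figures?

k_x ≈ 34.45 mm

Decompose the section into non-overlapping parts with the origin at the bottom-left of its bounding rectangle.
Flange: 100 × 28, A = 2 800 mm², y = 104 mm, Ī = 182 933 mm⁴.
Web: 24 × 90, A = 2 160 mm², y = 45 mm, Ī = 1 458 000 mm⁴.
Centroid: ȳ = ΣA·y / ΣA = 78.3065 mm.
Transfer each piece to the horizontal centroidal axis using Ī + A·d² with d = y − 78.3065:
  flange: d = 25.6935 mm → contributes +2 031 377 mm⁴
  web: d = -33.3065 mm → contributes +3 854 131 mm⁴
Total I = 5 885 508 mm⁴.
Radius of gyration: k = √(I/A) = √(5 885 508 / 4 960) = 34.447 mm.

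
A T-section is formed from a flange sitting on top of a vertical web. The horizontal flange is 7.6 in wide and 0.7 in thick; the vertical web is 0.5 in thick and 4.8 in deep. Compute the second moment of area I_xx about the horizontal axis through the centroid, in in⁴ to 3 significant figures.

I_xx ≈ 17.3 in⁴

Break the section into simple shapes (no overlaps), measuring from the bottom-left corner of the bounding box.
Flange: 7.6 × 0.7, A = 5.32 in², y = 5.15 in, Ī = 0.21723 in⁴.
Web: 0.5 × 4.8, A = 2.4 in², y = 2.4 in, Ī = 4.608 in⁴.
Centroid: ȳ = ΣA·y / ΣA = 4.2951 in.
Transfer each piece to the horizontal axis through the centroid using Ī + A·d² with d = y − 4.2951:
  flange: d = 0.85492 in → contributes +4.1056 in⁴
  web: d = -1.8951 in → contributes +13.227 in⁴
Total I = 17.333 in⁴.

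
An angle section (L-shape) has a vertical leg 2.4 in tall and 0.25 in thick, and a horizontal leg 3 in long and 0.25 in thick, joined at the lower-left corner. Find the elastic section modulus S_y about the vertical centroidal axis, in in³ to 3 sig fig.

S_y ≈ 0.558 in³

Treat the section as a set of non-overlapping primitives; coordinates are from the bounding-box lower-left.
Vertical leg: 0.25 × 2.4, A = 0.6 in², x = 0.125 in, Ī = 0.003125 in⁴.
Horizontal leg (remainder): 2.75 × 0.25, A = 0.6875 in², x = 1.625 in, Ī = 0.43327 in⁴.
Centroid: x̄ = ΣA·x / ΣA = 0.92597 in.
Transfer each piece to the vertical centroidal axis using Ī + A·d² with d = x − 0.92597:
  vertical leg: d = -0.80097 in → contributes +0.38806 in⁴
  horizontal leg (remainder): d = 0.69903 in → contributes +0.76921 in⁴
Total I = 1.1573 in⁴.
Extreme fibre distance c = 2.074 in; S = I/c = 0.55798 in³.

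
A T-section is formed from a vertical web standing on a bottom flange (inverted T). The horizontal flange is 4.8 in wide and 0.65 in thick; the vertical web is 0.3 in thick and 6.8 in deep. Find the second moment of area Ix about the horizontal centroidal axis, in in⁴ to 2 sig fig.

Decompose the section into non-overlapping parts with the origin at the bottom-left of its bounding rectangle.
Flange: 4.8 × 0.65, A = 3.12 in², y = 0.325 in, Ī = 0.1099 in⁴.
Web: 0.3 × 6.8, A = 2.04 in², y = 4.05 in, Ī = 7.861 in⁴.
Centroid: ȳ = ΣA·y / ΣA = 1.798 in.
Transfer each piece to the horizontal centroidal axis using Ī + A·d² with d = y − 1.798:
  flange: d = -1.473 in → contributes +6.876 in⁴
  web: d = 2.252 in → contributes +18.21 in⁴
Total I = 25.09 in⁴.

Ix ≈ 25 in⁴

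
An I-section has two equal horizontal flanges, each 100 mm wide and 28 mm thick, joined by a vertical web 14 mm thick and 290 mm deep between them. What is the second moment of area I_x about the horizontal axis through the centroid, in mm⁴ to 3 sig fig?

I_x ≈ 1.70 × 10⁸ mm⁴

Break the section into simple shapes (no overlaps), measuring from the bottom-left corner of the bounding box.
Bottom flange: 100 × 28, A = 2 800 mm², y = 14 mm, Ī = 182 933 mm⁴.
Web: 14 × 290, A = 4 060 mm², y = 173 mm, Ī = 28 453 833 mm⁴.
Top flange: 100 × 28, A = 2 800 mm², y = 332 mm, Ī = 182 933 mm⁴.
By symmetry the centroid is at mid-height, ȳ = 173 mm.
Transfer each piece to the horizontal axis through the centroid using Ī + A·d² with d = y − 173:
  bottom flange: d = -159 mm → contributes +70 969 733 mm⁴
  web: d = 0 mm → contributes +28 453 833 mm⁴
  top flange: d = 159 mm → contributes +70 969 733 mm⁴
Total I = 170 393 300 mm⁴.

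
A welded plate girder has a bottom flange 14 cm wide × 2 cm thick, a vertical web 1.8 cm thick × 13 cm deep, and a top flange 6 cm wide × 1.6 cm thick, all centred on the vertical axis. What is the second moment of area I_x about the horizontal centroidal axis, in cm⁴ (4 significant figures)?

I_x ≈ 2107 cm⁴

Break the section into simple shapes (no overlaps), measuring from the bottom-left corner of the bounding box.
Bottom plate: 14 × 2, A = 28 cm², y = 1 cm, Ī = 9.33333 cm⁴.
Web plate: 1.8 × 13, A = 23.4 cm², y = 8.5 cm, Ī = 329.55 cm⁴.
Top plate: 6 × 1.6, A = 9.6 cm², y = 15.8 cm, Ī = 2.048 cm⁴.
Centroid: ȳ = ΣA·y / ΣA = 6.20623 cm.
Transfer each piece to the horizontal centroidal axis using Ī + A·d² with d = y − 6.20623:
  bottom plate: d = -5.20623 cm → contributes +768.268 cm⁴
  web plate: d = 2.29377 cm → contributes +452.666 cm⁴
  top plate: d = 9.59377 cm → contributes +885.636 cm⁴
Total I = 2106.57 cm⁴.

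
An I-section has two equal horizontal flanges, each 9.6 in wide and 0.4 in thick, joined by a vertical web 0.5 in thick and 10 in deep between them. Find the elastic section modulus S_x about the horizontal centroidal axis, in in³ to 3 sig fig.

S_x ≈ 46.2 in³

Break the section into simple shapes (no overlaps), measuring from the bottom-left corner of the bounding box.
Bottom flange: 9.6 × 0.4, A = 3.84 in², y = 0.2 in, Ī = 0.0512 in⁴.
Web: 0.5 × 10, A = 5 in², y = 5.4 in, Ī = 41.667 in⁴.
Top flange: 9.6 × 0.4, A = 3.84 in², y = 10.6 in, Ī = 0.0512 in⁴.
By symmetry the centroid is at mid-height, ȳ = 5.4 in.
Transfer each piece to the horizontal centroidal axis using Ī + A·d² with d = y − 5.4:
  bottom flange: d = -5.2 in → contributes +103.88 in⁴
  web: d = 0 in → contributes +41.667 in⁴
  top flange: d = 5.2 in → contributes +103.88 in⁴
Total I = 249.44 in⁴.
Extreme fibre distance c = 5.4 in; S = I/c = 46.192 in³.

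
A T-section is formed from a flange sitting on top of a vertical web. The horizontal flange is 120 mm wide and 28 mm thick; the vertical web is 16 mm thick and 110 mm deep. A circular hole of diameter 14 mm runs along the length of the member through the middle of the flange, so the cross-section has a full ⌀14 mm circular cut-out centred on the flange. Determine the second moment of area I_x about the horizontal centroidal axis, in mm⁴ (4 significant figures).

I_x ≈ 7.402 × 10⁶ mm⁴

Treat the section as a set of non-overlapping primitives; coordinates are from the bounding-box lower-left.
Flange: 120 × 28, A = 3 360 mm², y = 124 mm, Ī = 219 520 mm⁴.
Web: 16 × 110, A = 1 760 mm², y = 55 mm, Ī = 1 774 667 mm⁴.
Hole (subtracted): ⌀14, A = 153.938 mm², y = 124 mm, Ī = 1885.74 mm⁴.
Centroid: ȳ = ΣA·y / ΣA = 99.546 mm.
Transfer each piece to the horizontal centroidal axis using Ī + A·d² with d = y − 99.546:
  flange: d = 24.454 mm → contributes +2 228 791 mm⁴
  web: d = -44.546 mm → contributes +5 267 118 mm⁴
  hole: d = 24.454 mm → contributes −93940.3 mm⁴
Total I = 7 401 969 mm⁴.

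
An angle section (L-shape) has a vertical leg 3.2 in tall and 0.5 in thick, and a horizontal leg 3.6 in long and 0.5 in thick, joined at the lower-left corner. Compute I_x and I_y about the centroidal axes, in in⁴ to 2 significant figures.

Break the section into simple shapes (no overlaps), measuring from the bottom-left corner of the bounding box.
Vertical leg: 0.5 × 3.2, A = 1.6 in², y = 1.6 in, Ī = 1.365 in⁴.
Horizontal leg (remainder): 3.1 × 0.5, A = 1.55 in², y = 0.25 in, Ī = 0.03229 in⁴.
Centroid: ȳ = ΣA·y / ΣA = 0.9357 in.
Transfer each piece to the centroidal x-axis using Ī + A·d² with d = y − 0.9357:
  vertical leg: d = 0.6643 in → contributes +2.071 in⁴
  horizontal leg (remainder): d = -0.6857 in → contributes +0.7611 in⁴
Total I = 2.832 in⁴.
For the y-axis: x̄ = 1.136 in.
Repeating about the centroidal y-axis gives I_y = 3.825 in⁴.

I_x ≈ 2.8 in⁴, I_y ≈ 3.8 in⁴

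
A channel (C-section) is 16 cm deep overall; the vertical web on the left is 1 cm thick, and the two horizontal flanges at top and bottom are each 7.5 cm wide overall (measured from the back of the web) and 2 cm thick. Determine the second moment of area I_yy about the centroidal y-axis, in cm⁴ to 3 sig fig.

Decompose the section into non-overlapping parts with the origin at the bottom-left of its bounding rectangle.
Web: 1 × 16, A = 16 cm², x = 0.5 cm, Ī = 1.3333 cm⁴.
Top flange (beyond web): 6.5 × 2, A = 13 cm², x = 4.25 cm, Ī = 45.771 cm⁴.
Bottom flange (beyond web): 6.5 × 2, A = 13 cm², x = 4.25 cm, Ī = 45.771 cm⁴.
Centroid: x̄ = ΣA·x / ΣA = 2.8214 cm.
Transfer each piece to the centroidal y-axis using Ī + A·d² with d = x − 2.8214:
  web: d = -2.3214 cm → contributes +87.558 cm⁴
  top flange (beyond web): d = 1.4286 cm → contributes +72.301 cm⁴
  bottom flange (beyond web): d = 1.4286 cm → contributes +72.301 cm⁴
Total I = 232.16 cm⁴.

I_yy ≈ 232 cm⁴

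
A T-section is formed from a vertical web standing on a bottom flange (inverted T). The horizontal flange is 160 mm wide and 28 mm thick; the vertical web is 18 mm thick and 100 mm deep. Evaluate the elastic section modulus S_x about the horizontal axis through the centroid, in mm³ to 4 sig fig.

Break the section into simple shapes (no overlaps), measuring from the bottom-left corner of the bounding box.
Flange: 160 × 28, A = 4 480 mm², y = 14 mm, Ī = 292 693 mm⁴.
Web: 18 × 100, A = 1 800 mm², y = 78 mm, Ī = 1 500 000 mm⁴.
Centroid: ȳ = ΣA·y / ΣA = 32.3439 mm.
Transfer each piece to the horizontal axis through the centroid using Ī + A·d² with d = y − 32.3439:
  flange: d = -18.3439 mm → contributes +1 800 215 mm⁴
  web: d = 45.6561 mm → contributes +5 252 055 mm⁴
Total I = 7 052 270 mm⁴.
Extreme fibre distance c = 95.6561 mm; S = I/c = 73725.3 mm³.

S_x ≈ 7.373 × 10⁴ mm³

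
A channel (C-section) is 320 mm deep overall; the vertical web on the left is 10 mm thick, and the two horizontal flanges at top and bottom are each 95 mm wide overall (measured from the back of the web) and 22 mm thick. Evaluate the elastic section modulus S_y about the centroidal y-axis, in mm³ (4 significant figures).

Split into non-overlapping primitives; take the origin at the lower-left of the bounding box.
Web: 10 × 320, A = 3 200 mm², x = 5 mm, Ī = 26666.7 mm⁴.
Top flange (beyond web): 85 × 22, A = 1 870 mm², x = 52.5 mm, Ī = 1 125 896 mm⁴.
Bottom flange (beyond web): 85 × 22, A = 1 870 mm², x = 52.5 mm, Ī = 1 125 896 mm⁴.
Centroid: x̄ = ΣA·x / ΣA = 30.598 mm.
Transfer each piece to the centroidal y-axis using Ī + A·d² with d = x − 30.598:
  web: d = -25.598 mm → contributes +2 123 488 mm⁴
  top flange (beyond web): d = 21.902 mm → contributes +2 022 932 mm⁴
  bottom flange (beyond web): d = 21.902 mm → contributes +2 022 932 mm⁴
Total I = 6 169 352 mm⁴.
Extreme fibre distance c = 64.402 mm; S = I/c = 95794.4 mm³.

S_y ≈ 9.579 × 10⁴ mm³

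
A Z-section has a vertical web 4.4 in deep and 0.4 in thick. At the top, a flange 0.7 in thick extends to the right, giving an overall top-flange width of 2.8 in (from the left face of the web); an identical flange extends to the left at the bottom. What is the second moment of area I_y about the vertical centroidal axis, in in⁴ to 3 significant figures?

Treat the section as a set of non-overlapping primitives; coordinates are from the bounding-box lower-left.
Web: 0.4 × 4.4, A = 1.76 in², x = 2.6 in, Ī = 0.023467 in⁴.
Top flange (beyond web): 2.4 × 0.7, A = 1.68 in², x = 4 in, Ī = 0.8064 in⁴.
Bottom flange (beyond web): 2.4 × 0.7, A = 1.68 in², x = 1.2 in, Ī = 0.8064 in⁴.
Centroid: x̄ = ΣA·x / ΣA = 2.6 in.
Transfer each piece to the vertical centroidal axis using Ī + A·d² with d = x − 2.6:
  web: d = 0 in → contributes +0.023467 in⁴
  top flange (beyond web): d = 1.4 in → contributes +4.0992 in⁴
  bottom flange (beyond web): d = -1.4 in → contributes +4.0992 in⁴
Total I = 8.2219 in⁴.

I_y ≈ 8.22 in⁴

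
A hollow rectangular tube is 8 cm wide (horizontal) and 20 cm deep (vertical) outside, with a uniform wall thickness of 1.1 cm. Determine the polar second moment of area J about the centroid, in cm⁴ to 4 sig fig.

J ≈ 3171 cm⁴

Treat the section as a set of non-overlapping primitives; coordinates are from the bounding-box lower-left.
Outer rectangle: 8 × 20, A = 160 cm², y = 10 cm, Ī = 5333.33 cm⁴.
Inner void (subtracted): 5.8 × 17.8, A = 103.24 cm², y = 10 cm, Ī = 2725.88 cm⁴.
By symmetry the centroid is at mid-height, ȳ = 10 cm.
All pieces are centred on the centroidal x-axis, so I = ΣĪ (holes subtracted) = 2607.45 cm⁴.
Repeating about the centroidal y-axis gives I_y = 563.917 cm⁴.
Polar second moment: J = I_x + I_y = 3171.37 cm⁴.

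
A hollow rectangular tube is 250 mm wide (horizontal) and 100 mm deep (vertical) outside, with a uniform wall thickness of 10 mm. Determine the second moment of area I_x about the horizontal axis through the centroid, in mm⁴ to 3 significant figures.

Treat the section as a set of non-overlapping primitives; coordinates are from the bounding-box lower-left.
Outer rectangle: 250 × 100, A = 25 000 mm², y = 50 mm, Ī = 20 833 333 mm⁴.
Inner void (subtracted): 230 × 80, A = 18 400 mm², y = 50 mm, Ī = 9 813 333 mm⁴.
By symmetry the centroid is at mid-height, ȳ = 50 mm.
All pieces are centred on the horizontal axis through the centroid, so I = ΣĪ (holes subtracted) = 11 020 000 mm⁴.

I_x ≈ 1.10 × 10⁷ mm⁴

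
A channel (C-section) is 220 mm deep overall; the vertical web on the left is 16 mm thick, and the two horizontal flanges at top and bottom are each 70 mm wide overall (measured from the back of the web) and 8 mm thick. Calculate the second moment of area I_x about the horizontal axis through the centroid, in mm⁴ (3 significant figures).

Decompose the section into non-overlapping parts with the origin at the bottom-left of its bounding rectangle.
Web: 16 × 220, A = 3 520 mm², y = 110 mm, Ī = 14 197 333 mm⁴.
Top flange (beyond web): 54 × 8, A = 432 mm², y = 216 mm, Ī = 2 304 mm⁴.
Bottom flange (beyond web): 54 × 8, A = 432 mm², y = 4 mm, Ī = 2 304 mm⁴.
By symmetry the centroid is at mid-height, ȳ = 110 mm.
Transfer each piece to the horizontal axis through the centroid using Ī + A·d² with d = y − 110:
  web: d = 0 mm → contributes +14 197 333 mm⁴
  top flange (beyond web): d = 106 mm → contributes +4 856 256 mm⁴
  bottom flange (beyond web): d = -106 mm → contributes +4 856 256 mm⁴
Total I = 23 909 845 mm⁴.

I_x ≈ 2.39 × 10⁷ mm⁴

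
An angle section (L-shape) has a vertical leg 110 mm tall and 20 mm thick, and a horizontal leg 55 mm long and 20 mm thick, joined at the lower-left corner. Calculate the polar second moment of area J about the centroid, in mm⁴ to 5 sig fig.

Decompose the section into non-overlapping parts with the origin at the bottom-left of its bounding rectangle.
Vertical leg: 20 × 110, A = 2 200 mm², y = 55 mm, Ī = 2 218 333 mm⁴.
Horizontal leg (remainder): 35 × 20, A = 700 mm², y = 10 mm, Ī = 23333.33 mm⁴.
Centroid: ȳ = ΣA·y / ΣA = 44.13793 mm.
Transfer each piece to the centroidal x-axis using Ī + A·d² with d = y − 44.13793:
  vertical leg: d = 10.86207 mm → contributes +2 477 899 mm⁴
  horizontal leg (remainder): d = -34.13793 mm → contributes +839112.2 mm⁴
Total I = 3 317 011 mm⁴.
For the y-axis: x̄ = 16.63793 mm.
Repeating about the centroidal y-axis gives I_y = 546386.5 mm⁴.
Polar second moment: J = I_x + I_y = 3 863 398 mm⁴.

J ≈ 3.8634 × 10⁶ mm⁴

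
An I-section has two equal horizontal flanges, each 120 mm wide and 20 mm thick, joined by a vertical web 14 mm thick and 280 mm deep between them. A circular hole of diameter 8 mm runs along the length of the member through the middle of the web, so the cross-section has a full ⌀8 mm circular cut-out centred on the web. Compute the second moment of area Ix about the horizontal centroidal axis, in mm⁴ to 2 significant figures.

Decompose the section into non-overlapping parts with the origin at the bottom-left of its bounding rectangle.
Bottom flange: 120 × 20, A = 2 400 mm², y = 10 mm, Ī = 80 000 mm⁴.
Web: 14 × 280, A = 3 920 mm², y = 160 mm, Ī = 25 610 667 mm⁴.
Top flange: 120 × 20, A = 2 400 mm², y = 310 mm, Ī = 80 000 mm⁴.
Hole (subtracted): ⌀8, A = 50.27 mm², y = 160 mm, Ī = 201.1 mm⁴.
By symmetry the centroid is at mid-height, ȳ = 160 mm.
Transfer each piece to the horizontal centroidal axis using Ī + A·d² with d = y − 160:
  bottom flange: d = -150 mm → contributes +54 080 000 mm⁴
  web: d = 0 mm → contributes +25 610 667 mm⁴
  top flange: d = 150 mm → contributes +54 080 000 mm⁴
  hole: d = 0 mm → contributes −201.1 mm⁴
Total I = 133 770 466 mm⁴.

Ix ≈ 1.3 × 10⁸ mm⁴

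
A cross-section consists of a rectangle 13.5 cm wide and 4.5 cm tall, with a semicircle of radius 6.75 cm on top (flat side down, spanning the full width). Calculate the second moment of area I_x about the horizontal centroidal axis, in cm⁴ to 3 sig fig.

I_x ≈ 1190 cm⁴

Treat the section as a set of non-overlapping primitives; coordinates are from the bounding-box lower-left.
Rectangular body: 13.5 × 4.5, A = 60.75 cm², y = 2.25 cm, Ī = 102.52 cm⁴.
Semicircular cap: semicircle r = 6.75, A = 71.569 cm², y = 7.3648 cm, Ī = 227.85 cm⁴.
Centroid: ȳ = ΣA·y / ΣA = 5.0165 cm.
Transfer each piece to the horizontal centroidal axis using Ī + A·d² with d = y − 5.0165:
  rectangular body: d = -2.7665 cm → contributes +567.47 cm⁴
  semicircular cap: d = 2.3483 cm → contributes +622.51 cm⁴
Total I = 1 190 cm⁴.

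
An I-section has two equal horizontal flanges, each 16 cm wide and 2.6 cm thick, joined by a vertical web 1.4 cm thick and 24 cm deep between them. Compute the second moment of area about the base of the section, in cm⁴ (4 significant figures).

Decompose the section into non-overlapping parts with the origin at the bottom-left of its bounding rectangle.
Bottom flange: 16 × 2.6, A = 41.6 cm², y = 1.3 cm, Ī = 23.4347 cm⁴.
Web: 1.4 × 24, A = 33.6 cm², y = 14.6 cm, Ī = 1612.8 cm⁴.
Top flange: 16 × 2.6, A = 41.6 cm², y = 27.9 cm, Ī = 23.4347 cm⁴.
Transfer each piece to the base of the section using Ī + A·d² with d = y − 0:
  bottom flange: d = 1.3 cm → contributes +93.7387 cm⁴
  web: d = 14.6 cm → contributes +8774.98 cm⁴
  top flange: d = 27.9 cm → contributes +32405.3 cm⁴
Total I = 41 274 cm⁴.

I_base ≈ 4.127 × 10⁴ cm⁴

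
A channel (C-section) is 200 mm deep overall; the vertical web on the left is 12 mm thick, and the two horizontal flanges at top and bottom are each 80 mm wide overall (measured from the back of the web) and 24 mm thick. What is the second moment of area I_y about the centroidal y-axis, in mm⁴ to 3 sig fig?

Decompose the section into non-overlapping parts with the origin at the bottom-left of its bounding rectangle.
Web: 12 × 200, A = 2 400 mm², x = 6 mm, Ī = 28 800 mm⁴.
Top flange (beyond web): 68 × 24, A = 1 632 mm², x = 46 mm, Ī = 628 864 mm⁴.
Bottom flange (beyond web): 68 × 24, A = 1 632 mm², x = 46 mm, Ī = 628 864 mm⁴.
Centroid: x̄ = ΣA·x / ΣA = 29.051 mm.
Transfer each piece to the centroidal y-axis using Ī + A·d² with d = x − 29.051:
  web: d = -23.051 mm → contributes +1 304 020 mm⁴
  top flange (beyond web): d = 16.949 mm → contributes +1 097 695 mm⁴
  bottom flange (beyond web): d = 16.949 mm → contributes +1 097 695 mm⁴
Total I = 3 499 409 mm⁴.

I_y ≈ 3.50 × 10⁶ mm⁴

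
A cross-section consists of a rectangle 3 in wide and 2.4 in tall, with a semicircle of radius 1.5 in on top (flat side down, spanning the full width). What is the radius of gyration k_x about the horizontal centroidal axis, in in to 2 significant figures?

Decompose the section into non-overlapping parts with the origin at the bottom-left of its bounding rectangle.
Rectangular body: 3 × 2.4, A = 7.2 in², y = 1.2 in, Ī = 3.456 in⁴.
Semicircular cap: semicircle r = 1.5, A = 3.534 in², y = 3.037 in, Ī = 0.5556 in⁴.
Centroid: ȳ = ΣA·y / ΣA = 1.805 in.
Transfer each piece to the horizontal centroidal axis using Ī + A·d² with d = y − 1.805:
  rectangular body: d = -0.6047 in → contributes +6.089 in⁴
  semicircular cap: d = 1.232 in → contributes +5.919 in⁴
Total I = 12.01 in⁴.
Radius of gyration: k = √(I/A) = √(12.01 / 10.73) = 1.058 in.

k_x ≈ 1.1 in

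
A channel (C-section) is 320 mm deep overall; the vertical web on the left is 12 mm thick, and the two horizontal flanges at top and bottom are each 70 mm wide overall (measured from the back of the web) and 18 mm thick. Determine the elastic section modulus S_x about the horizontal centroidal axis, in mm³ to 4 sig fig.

Decompose the section into non-overlapping parts with the origin at the bottom-left of its bounding rectangle.
Web: 12 × 320, A = 3 840 mm², y = 160 mm, Ī = 32 768 000 mm⁴.
Top flange (beyond web): 58 × 18, A = 1 044 mm², y = 311 mm, Ī = 28 188 mm⁴.
Bottom flange (beyond web): 58 × 18, A = 1 044 mm², y = 9 mm, Ī = 28 188 mm⁴.
By symmetry the centroid is at mid-height, ȳ = 160 mm.
Transfer each piece to the horizontal centroidal axis using Ī + A·d² with d = y − 160:
  web: d = 0 mm → contributes +32 768 000 mm⁴
  top flange (beyond web): d = 151 mm → contributes +23 832 432 mm⁴
  bottom flange (beyond web): d = -151 mm → contributes +23 832 432 mm⁴
Total I = 80 432 864 mm⁴.
Extreme fibre distance c = 160 mm; S = I/c = 502 705 mm³.

S_x ≈ 5.027 × 10⁵ mm³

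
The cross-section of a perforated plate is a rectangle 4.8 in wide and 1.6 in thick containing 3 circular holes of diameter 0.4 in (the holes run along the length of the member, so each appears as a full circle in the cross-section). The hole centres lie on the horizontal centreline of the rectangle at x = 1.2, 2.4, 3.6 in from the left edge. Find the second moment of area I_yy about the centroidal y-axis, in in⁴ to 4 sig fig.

I_yy ≈ 14.38 in⁴

Treat the section as a set of non-overlapping primitives; coordinates are from the bounding-box lower-left.
Plate: 4.8 × 1.6, A = 7.68 in², x = 2.4 in, Ī = 14.7456 in⁴.
Hole 1 (subtracted): ⌀0.4, A = 0.125664 in², x = 1.2 in, Ī = 0.00125664 in⁴.
Hole 2 (subtracted): ⌀0.4, A = 0.125664 in², x = 2.4 in, Ī = 0.00125664 in⁴.
Hole 3 (subtracted): ⌀0.4, A = 0.125664 in², x = 3.6 in, Ī = 0.00125664 in⁴.
By symmetry the centroid is at mid-width, x̄ = 2.4 in.
Transfer each piece to the centroidal y-axis using Ī + A·d² with d = x − 2.4:
  plate: d = 0 in → contributes +14.7456 in⁴
  hole 1: d = -1.2 in → contributes −0.182212 in⁴
  hole 2: d = 0 in → contributes −0.00125664 in⁴
  hole 3: d = 1.2 in → contributes −0.182212 in⁴
Total I = 14.3799 in⁴.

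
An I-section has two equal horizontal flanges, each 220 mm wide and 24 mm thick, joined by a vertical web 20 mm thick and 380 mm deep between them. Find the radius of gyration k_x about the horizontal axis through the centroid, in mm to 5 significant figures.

Treat the section as a set of non-overlapping primitives; coordinates are from the bounding-box lower-left.
Bottom flange: 220 × 24, A = 5 280 mm², y = 12 mm, Ī = 253 440 mm⁴.
Web: 20 × 380, A = 7 600 mm², y = 214 mm, Ī = 91 453 333 mm⁴.
Top flange: 220 × 24, A = 5 280 mm², y = 416 mm, Ī = 253 440 mm⁴.
By symmetry the centroid is at mid-height, ȳ = 214 mm.
Transfer each piece to the horizontal axis through the centroid using Ī + A·d² with d = y − 214:
  bottom flange: d = -202 mm → contributes +215 698 560 mm⁴
  web: d = 0 mm → contributes +91 453 333 mm⁴
  top flange: d = 202 mm → contributes +215 698 560 mm⁴
Total I = 522 850 453 mm⁴.
Radius of gyration: k = √(I/A) = √(522 850 453 / 18 160) = 169.6801 mm.

k_x ≈ 169.68 mm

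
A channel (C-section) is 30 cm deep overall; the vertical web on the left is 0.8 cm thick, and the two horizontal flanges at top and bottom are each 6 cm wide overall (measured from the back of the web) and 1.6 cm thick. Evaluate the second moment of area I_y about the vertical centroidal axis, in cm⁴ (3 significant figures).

Split into non-overlapping primitives; take the origin at the lower-left of the bounding box.
Web: 0.8 × 30, A = 24 cm², x = 0.4 cm, Ī = 1.28 cm⁴.
Top flange (beyond web): 5.2 × 1.6, A = 8.32 cm², x = 3.4 cm, Ī = 18.748 cm⁴.
Bottom flange (beyond web): 5.2 × 1.6, A = 8.32 cm², x = 3.4 cm, Ī = 18.748 cm⁴.
Centroid: x̄ = ΣA·x / ΣA = 1.6283 cm.
Transfer each piece to the vertical centroidal axis using Ī + A·d² with d = x − 1.6283:
  web: d = -1.2283 cm → contributes +37.492 cm⁴
  top flange (beyond web): d = 1.7717 cm → contributes +44.862 cm⁴
  bottom flange (beyond web): d = 1.7717 cm → contributes +44.862 cm⁴
Total I = 127.22 cm⁴.

I_y ≈ 127 cm⁴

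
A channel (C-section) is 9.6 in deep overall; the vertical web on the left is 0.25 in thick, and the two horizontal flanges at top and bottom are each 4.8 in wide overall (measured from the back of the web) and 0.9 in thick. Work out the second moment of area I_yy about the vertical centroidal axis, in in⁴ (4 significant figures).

I_yy ≈ 24.83 in⁴

Treat the section as a set of non-overlapping primitives; coordinates are from the bounding-box lower-left.
Web: 0.25 × 9.6, A = 2.4 in², x = 0.125 in, Ī = 0.0125 in⁴.
Top flange (beyond web): 4.55 × 0.9, A = 4.095 in², x = 2.525 in, Ī = 7.06473 in⁴.
Bottom flange (beyond web): 4.55 × 0.9, A = 4.095 in², x = 2.525 in, Ī = 7.06473 in⁴.
Centroid: x̄ = ΣA·x / ΣA = 1.98109 in.
Transfer each piece to the vertical centroidal axis using Ī + A·d² with d = x − 1.98109:
  web: d = -1.85609 in → contributes +8.28067 in⁴
  top flange (beyond web): d = 0.543909 in → contributes +8.27618 in⁴
  bottom flange (beyond web): d = 0.543909 in → contributes +8.27618 in⁴
Total I = 24.833 in⁴.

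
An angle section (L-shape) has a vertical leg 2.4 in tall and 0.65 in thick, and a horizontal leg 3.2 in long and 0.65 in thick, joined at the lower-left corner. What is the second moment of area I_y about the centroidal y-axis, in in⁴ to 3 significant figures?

Split into non-overlapping primitives; take the origin at the lower-left of the bounding box.
Vertical leg: 0.65 × 2.4, A = 1.56 in², x = 0.325 in, Ī = 0.054925 in⁴.
Horizontal leg (remainder): 2.55 × 0.65, A = 1.6575 in², x = 1.925 in, Ī = 0.89816 in⁴.
Centroid: x̄ = ΣA·x / ΣA = 1.1492 in.
Transfer each piece to the centroidal y-axis using Ī + A·d² with d = x − 1.1492:
  vertical leg: d = -0.82424 in → contributes +1.1148 in⁴
  horizontal leg (remainder): d = 0.77576 in → contributes +1.8956 in⁴
Total I = 3.0104 in⁴.

I_y ≈ 3.01 in⁴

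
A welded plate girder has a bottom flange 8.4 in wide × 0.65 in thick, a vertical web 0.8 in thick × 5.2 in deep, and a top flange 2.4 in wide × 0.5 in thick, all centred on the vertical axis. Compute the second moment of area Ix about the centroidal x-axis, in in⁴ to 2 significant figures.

Treat the section as a set of non-overlapping primitives; coordinates are from the bounding-box lower-left.
Bottom plate: 8.4 × 0.65, A = 5.46 in², y = 0.325 in, Ī = 0.1922 in⁴.
Web plate: 0.8 × 5.2, A = 4.16 in², y = 3.25 in, Ī = 9.374 in⁴.
Top plate: 2.4 × 0.5, A = 1.2 in², y = 6.1 in, Ī = 0.025 in⁴.
Centroid: ȳ = ΣA·y / ΣA = 2.09 in.
Transfer each piece to the centroidal x-axis using Ī + A·d² with d = y − 2.09:
  bottom plate: d = -1.765 in → contributes +17.2 in⁴
  web plate: d = 1.16 in → contributes +14.97 in⁴
  top plate: d = 4.01 in → contributes +19.32 in⁴
Total I = 51.49 in⁴.

Ix ≈ 51 in⁴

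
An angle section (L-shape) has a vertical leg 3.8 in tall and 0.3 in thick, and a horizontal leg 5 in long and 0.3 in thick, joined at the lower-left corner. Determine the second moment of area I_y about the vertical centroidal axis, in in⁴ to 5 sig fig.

Break the section into simple shapes (no overlaps), measuring from the bottom-left corner of the bounding box.
Vertical leg: 0.3 × 3.8, A = 1.14 in², x = 0.15 in, Ī = 0.00855 in⁴.
Horizontal leg (remainder): 4.7 × 0.3, A = 1.41 in², x = 2.65 in, Ī = 2.595575 in⁴.
Centroid: x̄ = ΣA·x / ΣA = 1.532353 in.
Transfer each piece to the vertical centroidal axis using Ī + A·d² with d = x − 1.532353:
  vertical leg: d = -1.382353 in → contributes +2.186976 in⁴
  horizontal leg (remainder): d = 1.117647 in → contributes +4.356855 in⁴
Total I = 6.543831 in⁴.

I_y ≈ 6.5438 in⁴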